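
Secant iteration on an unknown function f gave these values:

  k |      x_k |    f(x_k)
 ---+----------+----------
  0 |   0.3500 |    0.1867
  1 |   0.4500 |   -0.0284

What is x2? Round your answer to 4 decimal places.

0.4368

x2 = 0.4500 − (-0.0284)·(0.4500 − 0.3500) / (-0.0284 − 0.1867)
   = 0.4500 − (-0.002840)/(-0.215100) = 0.436797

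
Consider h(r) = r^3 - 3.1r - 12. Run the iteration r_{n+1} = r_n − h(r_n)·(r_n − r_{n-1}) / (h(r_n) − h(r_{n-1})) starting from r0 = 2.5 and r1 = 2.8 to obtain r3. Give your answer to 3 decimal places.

h(2.5) = -4.12500, h(2.8) = 1.27200
r2 = 2.80000 − 1.27200·(2.80000 − 2.50000) / (1.27200 − (-4.12500)) = 2.80000 − (0.38160)/(5.39700) = 2.72929
h(2.72929) = -0.13017
r3 = 2.72929 − (-0.13017)·(2.72929 − 2.80000) / (-0.13017 − 1.27200) = 2.72929 − (0.00920)/(-1.40217) = 2.73586

2.736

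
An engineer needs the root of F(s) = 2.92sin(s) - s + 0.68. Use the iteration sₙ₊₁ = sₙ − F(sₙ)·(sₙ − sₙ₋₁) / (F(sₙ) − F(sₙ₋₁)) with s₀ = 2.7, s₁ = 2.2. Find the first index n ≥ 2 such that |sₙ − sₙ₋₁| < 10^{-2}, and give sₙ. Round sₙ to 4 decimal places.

F(2.7) = -0.772051, F(2.2) = 0.840809
s₂ = 2.200000 − 0.840809·(-0.500000)/(1.612860) = 2.460658;  |Δ| = 0.260658
F(2.460658) = 0.057539
s₃ = 2.460658 − 0.057539·(0.260658)/(-0.783270) = 2.479806;  |Δ| = 0.019148
F(2.479806) = -0.005386
s₄ = 2.479806 − (-0.005386)·(0.019148)/(-0.062925) = 2.478167;  |Δ| = 0.001639
|s₄ − s₃| = 0.001639 < 10^{-2}

n = 4, sₙ = 2.4782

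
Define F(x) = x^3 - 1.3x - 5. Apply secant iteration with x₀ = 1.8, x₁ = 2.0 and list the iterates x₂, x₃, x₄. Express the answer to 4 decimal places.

F(1.8) = -1.508000, F(2.0) = 0.400000
x₂ = 2.000000 − 0.400000·(2.000000 − 1.800000) / (0.400000 − (-1.508000)) = 2.000000 − (0.080000)/(1.908000) = 1.958071
F(1.958071) = -0.038163
x₃ = 1.958071 − (-0.038163)·(1.958071 − 2.000000) / (-0.038163 − 0.400000) = 1.958071 − (0.001600)/(-0.438163) = 1.961723
F(1.961723) = -0.000827
x₄ = 1.961723 − (-0.000827)·(1.961723 − 1.958071) / (-0.000827 − (-0.038163)) = 1.961723 − (-0.000003)/(0.037335) = 1.961804

1.9581, 1.9617, 1.9618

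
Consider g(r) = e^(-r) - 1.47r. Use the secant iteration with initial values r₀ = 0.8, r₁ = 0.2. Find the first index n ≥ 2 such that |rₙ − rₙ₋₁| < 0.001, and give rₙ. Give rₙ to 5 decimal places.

g(0.8) = -0.7266710, g(0.2) = 0.5247308
r₂ = 0.2000000 − 0.5247308·(-0.6000000)/(1.2514018) = 0.4515886;  |Δ| = 0.2515886
g(0.4515886) = -0.0272193
r₃ = 0.4515886 − (-0.0272193)·(0.2515886)/(-0.5519500) = 0.4391816;  |Δ| = 0.0124070
g(0.4391816) = -0.0010332
r₄ = 0.4391816 − (-0.0010332)·(-0.0124070)/(0.0261860) = 0.4386920;  |Δ| = 0.0004895
|r₄ − r₃| = 0.0004895 < 0.001

n = 4, rₙ = 0.43869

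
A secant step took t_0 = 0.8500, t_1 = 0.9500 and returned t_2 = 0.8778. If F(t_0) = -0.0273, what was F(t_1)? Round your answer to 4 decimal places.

0.0709

The secant line through (0.8500, -0.0273) and (0.9500, F(t_1)) crosses zero at t_2 = 0.8778.
So (0.8500, -0.0273), (0.9500, F(t_1)), (0.8778, 0) are collinear:
F(t_1) = -0.0273 · (0.9500 − 0.8778) / (0.8500 − 0.8778) = -0.0273 · (0.072200)/(-0.027800) = 0.070901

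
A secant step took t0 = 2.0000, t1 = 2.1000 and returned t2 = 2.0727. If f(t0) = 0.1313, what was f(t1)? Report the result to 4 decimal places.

The secant line through (2.0000, 0.1313) and (2.1000, f(t1)) crosses zero at t2 = 2.0727.
So (2.0000, 0.1313), (2.1000, f(t1)), (2.0727, 0) are collinear:
f(t1) = 0.1313 · (2.1000 − 2.0727) / (2.0000 − 2.0727) = 0.1313 · (0.027300)/(-0.072700) = -0.049305

-0.0493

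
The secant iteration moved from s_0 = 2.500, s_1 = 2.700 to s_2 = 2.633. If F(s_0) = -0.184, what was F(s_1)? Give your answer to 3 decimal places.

The secant line through (2.500, -0.184) and (2.700, F(s_1)) crosses zero at s_2 = 2.633.
So (2.500, -0.184), (2.700, F(s_1)), (2.633, 0) are collinear:
F(s_1) = -0.184 · (2.700 − 2.633) / (2.500 − 2.633) = -0.184 · (0.06700)/(-0.13300) = 0.09269

0.093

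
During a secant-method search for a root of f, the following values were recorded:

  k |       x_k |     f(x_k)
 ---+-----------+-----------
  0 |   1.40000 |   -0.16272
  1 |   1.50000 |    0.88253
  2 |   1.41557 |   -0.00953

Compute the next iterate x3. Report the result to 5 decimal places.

1.41647

x3 = 1.41557 − (-0.00953)·(1.41557 − 1.50000) / (-0.00953 − 0.88253)
   = 1.41557 − (0.0008046)/(-0.8920600) = 1.4164720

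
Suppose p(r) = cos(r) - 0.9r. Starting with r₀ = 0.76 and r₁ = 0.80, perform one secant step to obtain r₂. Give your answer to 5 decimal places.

0.78547

p(0.76) = 0.0408360, p(0.80) = -0.0232933
r₂ = 0.8000000 − (-0.0232933)·(0.8000000 − 0.7600000) / (-0.0232933 − 0.0408360) = 0.8000000 − (-0.0009317)/(-0.0641293) = 0.7854710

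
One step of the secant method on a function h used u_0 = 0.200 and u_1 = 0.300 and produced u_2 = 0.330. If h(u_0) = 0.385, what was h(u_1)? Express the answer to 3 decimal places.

The secant line through (0.200, 0.385) and (0.300, h(u_1)) crosses zero at u_2 = 0.330.
So (0.200, 0.385), (0.300, h(u_1)), (0.330, 0) are collinear:
h(u_1) = 0.385 · (0.300 − 0.330) / (0.200 − 0.330) = 0.385 · (-0.03000)/(-0.13000) = 0.08885

0.089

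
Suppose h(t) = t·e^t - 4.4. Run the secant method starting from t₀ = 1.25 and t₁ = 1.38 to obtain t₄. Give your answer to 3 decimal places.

h(1.25) = -0.03707, h(1.38) = 1.08536
t₂ = 1.38000 − 1.08536·(1.38000 − 1.25000) / (1.08536 − (-0.03707)) = 1.38000 − (0.14110)/(1.12244) = 1.25429
h(1.25429) = -0.00325
t₃ = 1.25429 − (-0.00325)·(1.25429 − 1.38000) / (-0.00325 − 1.08536) = 1.25429 − (0.00041)/(-1.08861) = 1.25467
h(1.25467) = -0.00028
t₄ = 1.25467 − (-0.00028)·(1.25467 − 1.25429) / (-0.00028 − (-0.00325)) = 1.25467 − (0.00000)/(0.00296) = 1.25470

1.255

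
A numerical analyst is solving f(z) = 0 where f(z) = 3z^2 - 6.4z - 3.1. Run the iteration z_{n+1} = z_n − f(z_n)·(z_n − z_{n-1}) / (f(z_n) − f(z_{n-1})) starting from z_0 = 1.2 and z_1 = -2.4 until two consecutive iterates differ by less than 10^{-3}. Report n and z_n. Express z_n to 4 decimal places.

f(1.2) = -6.460000, f(-2.4) = 29.540000
z_2 = -2.400000 − 29.540000·(-3.600000)/(36.000000) = 0.554000;  |Δ| = 2.954000
f(0.554000) = -5.724852
z_3 = 0.554000 − (-5.724852)·(2.954000)/(-35.264852) = 0.074451;  |Δ| = 0.479549
f(0.074451) = -3.559860
z_4 = 0.074451 − (-3.559860)·(-0.479549)/(2.164992) = -0.714062;  |Δ| = 0.788514
f(-0.714062) = 2.999653
z_5 = -0.714062 − 2.999653·(-0.788514)/(6.559512) = -0.353476;  |Δ| = 0.360586
f(-0.353476) = -0.462914
z_6 = -0.353476 − (-0.462914)·(0.360586)/(-3.462567) = -0.401684;  |Δ| = 0.048207
f(-0.401684) = -0.045177
z_7 = -0.401684 − (-0.045177)·(-0.048207)/(0.417737) = -0.406897;  |Δ| = 0.005213
f(-0.406897) = 0.000836
z_8 = -0.406897 − 0.000836·(-0.005213)/(0.046012) = -0.406802;  |Δ| = 0.000095
|z_8 − z_7| = 0.000095 < 10^{-3}

n = 8, z_n = -0.4068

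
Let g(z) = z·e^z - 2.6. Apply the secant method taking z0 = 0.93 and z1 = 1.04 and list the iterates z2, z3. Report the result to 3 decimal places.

g(0.93) = -0.24291, g(1.04) = 0.34239
z2 = 1.04000 − 0.34239·(1.04000 − 0.93000) / (0.34239 − (-0.24291)) = 1.04000 − (0.03766)/(0.58529) = 0.97565
g(0.97565) = -0.01170
z3 = 0.97565 − (-0.01170)·(0.97565 − 1.04000) / (-0.01170 − 0.34239) = 0.97565 − (0.00075)/(-0.35408) = 0.97778

0.976, 0.978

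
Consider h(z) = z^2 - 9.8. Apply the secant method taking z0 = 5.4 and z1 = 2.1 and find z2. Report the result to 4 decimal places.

2.8187

h(5.4) = 19.360000, h(2.1) = -5.390000
z2 = 2.100000 − (-5.390000)·(2.100000 − 5.400000) / (-5.390000 − 19.360000) = 2.100000 − (17.787000)/(-24.750000) = 2.818667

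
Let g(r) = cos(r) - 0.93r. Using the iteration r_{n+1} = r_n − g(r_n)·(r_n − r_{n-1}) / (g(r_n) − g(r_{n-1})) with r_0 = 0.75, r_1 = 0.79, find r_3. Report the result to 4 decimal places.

0.7711

g(0.75) = 0.034189, g(0.79) = -0.030855
r_2 = 0.790000 − (-0.030855)·(0.790000 − 0.750000) / (-0.030855 − 0.034189) = 0.790000 − (-0.001234)/(-0.065044) = 0.771025
g(0.771025) = 0.000143
r_3 = 0.771025 − 0.000143·(0.771025 − 0.790000) / (0.000143 − (-0.030855)) = 0.771025 − (-0.000003)/(0.030998) = 0.771113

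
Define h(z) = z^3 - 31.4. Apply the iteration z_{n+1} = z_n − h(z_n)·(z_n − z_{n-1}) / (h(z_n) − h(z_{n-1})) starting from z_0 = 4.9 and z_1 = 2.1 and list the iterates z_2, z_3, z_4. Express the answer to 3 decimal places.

h(4.9) = 86.24900, h(2.1) = -22.13900
z_2 = 2.10000 − (-22.13900)·(2.10000 − 4.90000) / (-22.13900 − 86.24900) = 2.10000 − (61.98920)/(-108.38800) = 2.67192
h(2.67192) = -12.32476
z_3 = 2.67192 − (-12.32476)·(2.67192 − 2.10000) / (-12.32476 − (-22.13900)) = 2.67192 − (-7.04877)/(9.81424) = 3.39014
h(3.39014) = 7.56297
z_4 = 3.39014 − 7.56297·(3.39014 − 2.67192) / (7.56297 − (-12.32476)) = 3.39014 − (5.43186)/(19.88772) = 3.11701

2.672, 3.390, 3.117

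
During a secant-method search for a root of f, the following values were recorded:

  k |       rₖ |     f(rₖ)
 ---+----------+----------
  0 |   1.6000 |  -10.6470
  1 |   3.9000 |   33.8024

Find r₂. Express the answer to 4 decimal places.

r₂ = 3.9000 − 33.8024·(3.9000 − 1.6000) / (33.8024 − (-10.6470))
   = 3.9000 − (77.745520)/(44.449400) = 2.150921

2.1509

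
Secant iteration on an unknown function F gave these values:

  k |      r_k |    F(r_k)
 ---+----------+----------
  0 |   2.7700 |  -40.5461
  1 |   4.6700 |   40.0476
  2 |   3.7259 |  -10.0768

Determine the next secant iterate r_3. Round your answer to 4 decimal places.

r_3 = 3.7259 − (-10.0768)·(3.7259 − 4.6700) / (-10.0768 − 40.0476)
   = 3.7259 − (9.513507)/(-50.124400) = 3.915698

3.9157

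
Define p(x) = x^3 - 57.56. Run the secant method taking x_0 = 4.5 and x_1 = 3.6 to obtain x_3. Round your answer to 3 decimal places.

p(4.5) = 33.56500, p(3.6) = -10.90400
x_2 = 3.60000 − (-10.90400)·(3.60000 − 4.50000) / (-10.90400 − 33.56500) = 3.60000 − (9.81360)/(-44.46900) = 3.82068
p(3.82068) = -1.78708
x_3 = 3.82068 − (-1.78708)·(3.82068 − 3.60000) / (-1.78708 − (-10.90400)) = 3.82068 − (-0.39438)/(9.11692) = 3.86394

3.864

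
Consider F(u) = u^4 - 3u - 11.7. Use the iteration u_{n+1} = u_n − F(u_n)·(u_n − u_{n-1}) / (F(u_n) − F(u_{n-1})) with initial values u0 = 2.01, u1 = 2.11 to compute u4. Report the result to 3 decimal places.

F(2.01) = -1.40759, F(2.11) = 1.79119
u2 = 2.11000 − 1.79119·(2.11000 − 2.01000) / (1.79119 − (-1.40759)) = 2.11000 − (0.17912)/(3.19879) = 2.05400
F(2.05400) = -0.06262
u3 = 2.05400 − (-0.06262)·(2.05400 − 2.11000) / (-0.06262 − 1.79119) = 2.05400 − (0.00351)/(-1.85382) = 2.05590
F(2.05590) = -0.00264
u4 = 2.05590 − (-0.00264)·(2.05590 − 2.05400) / (-0.00264 − (-0.06262)) = 2.05590 − (0.00000)/(0.05998) = 2.05598

2.056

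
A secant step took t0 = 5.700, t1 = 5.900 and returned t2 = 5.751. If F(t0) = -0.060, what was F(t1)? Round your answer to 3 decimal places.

0.175

The secant line through (5.700, -0.060) and (5.900, F(t1)) crosses zero at t2 = 5.751.
So (5.700, -0.060), (5.900, F(t1)), (5.751, 0) are collinear:
F(t1) = -0.060 · (5.900 − 5.751) / (5.700 − 5.751) = -0.060 · (0.14900)/(-0.05100) = 0.17529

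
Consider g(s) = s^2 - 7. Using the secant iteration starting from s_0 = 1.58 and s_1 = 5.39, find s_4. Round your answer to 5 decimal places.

2.65919

g(1.58) = -4.5036000, g(5.39) = 22.0521000
s_2 = 5.3900000 − 22.0521000·(5.3900000 − 1.5800000) / (22.0521000 − (-4.5036000)) = 5.3900000 − (84.0185010)/(26.5557000) = 2.2261406
g(2.2261406) = -2.0442980
s_3 = 2.2261406 − (-2.0442980)·(2.2261406 − 5.3900000) / (-2.0442980 − 22.0521000) = 2.2261406 − (6.4678715)/(-24.0963980) = 2.4945571
g(2.4945571) = -0.7771847
s_4 = 2.4945571 − (-0.7771847)·(2.4945571 − 2.2261406) / (-0.7771847 − (-2.0442980)) = 2.4945571 − (-0.2086092)/(1.2671133) = 2.6591906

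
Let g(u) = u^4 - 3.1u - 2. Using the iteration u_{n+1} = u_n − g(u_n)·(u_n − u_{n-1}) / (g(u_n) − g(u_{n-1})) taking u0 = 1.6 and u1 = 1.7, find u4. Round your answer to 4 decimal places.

1.6296

g(1.6) = -0.406400, g(1.7) = 1.082100
u2 = 1.700000 − 1.082100·(1.700000 − 1.600000) / (1.082100 − (-0.406400)) = 1.700000 − (0.108210)/(1.488500) = 1.627303
g(1.627303) = -0.032131
u3 = 1.627303 − (-0.032131)·(1.627303 − 1.700000) / (-0.032131 − 1.082100) = 1.627303 − (0.002336)/(-1.114231) = 1.629399
g(1.629399) = -0.002424
u4 = 1.629399 − (-0.002424)·(1.629399 − 1.627303) / (-0.002424 − (-0.032131)) = 1.629399 − (-0.000005)/(0.029706) = 1.629570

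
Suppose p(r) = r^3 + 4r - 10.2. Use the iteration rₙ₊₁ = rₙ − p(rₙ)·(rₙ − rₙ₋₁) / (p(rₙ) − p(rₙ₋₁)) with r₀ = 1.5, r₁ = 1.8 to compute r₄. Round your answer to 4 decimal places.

p(1.5) = -0.825000, p(1.8) = 2.832000
r₂ = 1.800000 − 2.832000·(1.800000 − 1.500000) / (2.832000 − (-0.825000)) = 1.800000 − (0.849600)/(3.657000) = 1.567678
p(1.567678) = -0.076535
r₃ = 1.567678 − (-0.076535)·(1.567678 − 1.800000) / (-0.076535 − 2.832000) = 1.567678 − (0.017781)/(-2.908535) = 1.573792
p(1.573792) = -0.006833
r₄ = 1.573792 − (-0.006833)·(1.573792 − 1.567678) / (-0.006833 − (-0.076535)) = 1.573792 − (-0.000042)/(0.069702) = 1.574391

1.5744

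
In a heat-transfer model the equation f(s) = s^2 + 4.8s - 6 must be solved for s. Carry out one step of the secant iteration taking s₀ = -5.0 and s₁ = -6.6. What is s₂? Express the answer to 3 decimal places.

-5.735

f(-5.0) = -5.00000, f(-6.6) = 5.88000
s₂ = -6.60000 − 5.88000·(-6.60000 − (-5.00000)) / (5.88000 − (-5.00000)) = -6.60000 − (-9.40800)/(10.88000) = -5.73529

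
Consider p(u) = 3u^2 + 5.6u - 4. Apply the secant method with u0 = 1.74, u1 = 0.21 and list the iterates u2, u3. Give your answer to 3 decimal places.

0.445, 0.566

p(1.74) = 14.82680, p(0.21) = -2.69170
u2 = 0.21000 − (-2.69170)·(0.21000 − 1.74000) / (-2.69170 − 14.82680) = 0.21000 − (4.11830)/(-17.51850) = 0.44508
p(0.44508) = -0.91324
u3 = 0.44508 − (-0.91324)·(0.44508 − 0.21000) / (-0.91324 − (-2.69170)) = 0.44508 − (-0.21469)/(1.77846) = 0.56580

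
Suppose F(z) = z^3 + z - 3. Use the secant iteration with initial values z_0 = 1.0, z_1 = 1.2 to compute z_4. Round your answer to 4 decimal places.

1.2134

F(1.0) = -1.000000, F(1.2) = -0.072000
z_2 = 1.200000 − (-0.072000)·(1.200000 − 1.000000) / (-0.072000 − (-1.000000)) = 1.200000 − (-0.014400)/(0.928000) = 1.215517
F(1.215517) = 0.011422
z_3 = 1.215517 − 0.011422·(1.215517 − 1.200000) / (0.011422 − (-0.072000)) = 1.215517 − (0.000177)/(0.083422) = 1.213393
F(1.213393) = -0.000103
z_4 = 1.213393 − (-0.000103)·(1.213393 − 1.215517) / (-0.000103 − 0.011422) = 1.213393 − (0.000000)/(-0.011526) = 1.213412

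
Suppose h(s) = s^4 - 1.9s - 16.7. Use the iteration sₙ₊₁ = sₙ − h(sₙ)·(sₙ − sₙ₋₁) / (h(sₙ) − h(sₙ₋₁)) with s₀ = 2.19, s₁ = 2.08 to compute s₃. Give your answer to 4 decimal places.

h(2.19) = 2.141575, h(2.08) = -1.934263
s₂ = 2.080000 − (-1.934263)·(2.080000 − 2.190000) / (-1.934263 − 2.141575) = 2.080000 − (0.212769)/(-4.075838) = 2.132202
h(2.132202) = -0.082455
s₃ = 2.132202 − (-0.082455)·(2.132202 − 2.080000) / (-0.082455 − (-1.934263)) = 2.132202 − (-0.004304)/(1.851808) = 2.134527

2.1345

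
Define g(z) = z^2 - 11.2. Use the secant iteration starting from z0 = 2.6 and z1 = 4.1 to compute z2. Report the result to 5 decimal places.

g(2.6) = -4.4400000, g(4.1) = 5.6100000
z2 = 4.1000000 − 5.6100000·(4.1000000 − 2.6000000) / (5.6100000 − (-4.4400000)) = 4.1000000 − (8.4150000)/(10.0500000) = 3.2626866

3.26269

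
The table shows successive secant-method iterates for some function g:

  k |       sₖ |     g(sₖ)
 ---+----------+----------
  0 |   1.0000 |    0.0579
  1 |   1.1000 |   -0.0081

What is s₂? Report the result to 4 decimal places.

1.0877

s₂ = 1.1000 − (-0.0081)·(1.1000 − 1.0000) / (-0.0081 − 0.0579)
   = 1.1000 − (-0.000810)/(-0.066000) = 1.087727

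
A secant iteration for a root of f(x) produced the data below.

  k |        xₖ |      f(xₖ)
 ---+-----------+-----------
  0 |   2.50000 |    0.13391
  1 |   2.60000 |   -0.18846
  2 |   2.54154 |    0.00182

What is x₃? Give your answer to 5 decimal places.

2.54210

x₃ = 2.54154 − 0.00182·(2.54154 − 2.60000) / (0.00182 − (-0.18846))
   = 2.54154 − (-0.0001064)/(0.1902800) = 2.5420992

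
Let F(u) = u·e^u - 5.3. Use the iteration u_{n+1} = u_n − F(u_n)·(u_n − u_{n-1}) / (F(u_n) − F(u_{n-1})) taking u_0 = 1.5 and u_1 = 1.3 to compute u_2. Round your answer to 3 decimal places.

1.354

F(1.5) = 1.42253, F(1.3) = -0.52991
u_2 = 1.30000 − (-0.52991)·(1.30000 − 1.50000) / (-0.52991 − 1.42253) = 1.30000 − (0.10598)/(-1.95245) = 1.35428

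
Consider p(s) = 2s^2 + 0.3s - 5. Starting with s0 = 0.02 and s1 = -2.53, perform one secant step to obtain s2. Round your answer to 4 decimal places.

-1.0379

p(0.02) = -4.993200, p(-2.53) = 7.042800
s2 = -2.530000 − 7.042800·(-2.530000 − 0.020000) / (7.042800 − (-4.993200)) = -2.530000 − (-17.959140)/(12.036000) = -1.037881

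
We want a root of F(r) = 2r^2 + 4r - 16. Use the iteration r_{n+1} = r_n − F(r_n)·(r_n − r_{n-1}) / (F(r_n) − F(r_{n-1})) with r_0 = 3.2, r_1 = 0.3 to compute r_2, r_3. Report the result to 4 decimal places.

F(3.2) = 17.280000, F(0.3) = -14.620000
r_2 = 0.300000 − (-14.620000)·(0.300000 − 3.200000) / (-14.620000 − 17.280000) = 0.300000 − (42.398000)/(-31.900000) = 1.629091
F(1.629091) = -4.175762
r_3 = 1.629091 − (-4.175762)·(1.629091 − 0.300000) / (-4.175762 − (-14.620000)) = 1.629091 − (-5.549967)/(10.444238) = 2.160481

1.6291, 2.1605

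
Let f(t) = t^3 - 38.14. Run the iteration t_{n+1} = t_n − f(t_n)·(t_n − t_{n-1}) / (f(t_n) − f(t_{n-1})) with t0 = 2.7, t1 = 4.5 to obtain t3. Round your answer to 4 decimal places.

f(2.7) = -18.457000, f(4.5) = 52.985000
t2 = 4.500000 − 52.985000·(4.500000 − 2.700000) / (52.985000 − (-18.457000)) = 4.500000 − (95.373000)/(71.442000) = 3.165029
f(3.165029) = -6.434612
t3 = 3.165029 − (-6.434612)·(3.165029 − 4.500000) / (-6.434612 − 52.985000) = 3.165029 − (8.590021)/(-59.419612) = 3.309594

3.3096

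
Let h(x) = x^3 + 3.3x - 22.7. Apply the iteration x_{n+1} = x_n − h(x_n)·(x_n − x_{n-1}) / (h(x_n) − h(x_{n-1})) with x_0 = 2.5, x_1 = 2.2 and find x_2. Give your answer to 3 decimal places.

2.441

h(2.5) = 1.17500, h(2.2) = -4.79200
x_2 = 2.20000 − (-4.79200)·(2.20000 − 2.50000) / (-4.79200 − 1.17500) = 2.20000 − (1.43760)/(-5.96700) = 2.44093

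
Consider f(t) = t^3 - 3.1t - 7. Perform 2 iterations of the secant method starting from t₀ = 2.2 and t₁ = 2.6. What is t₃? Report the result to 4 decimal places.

f(2.2) = -3.172000, f(2.6) = 2.516000
t₂ = 2.600000 − 2.516000·(2.600000 − 2.200000) / (2.516000 − (-3.172000)) = 2.600000 − (1.006400)/(5.688000) = 2.423066
f(2.423066) = -0.285080
t₃ = 2.423066 − (-0.285080)·(2.423066 − 2.600000) / (-0.285080 − 2.516000) = 2.423066 − (0.050440)/(-2.801080) = 2.441074

2.4411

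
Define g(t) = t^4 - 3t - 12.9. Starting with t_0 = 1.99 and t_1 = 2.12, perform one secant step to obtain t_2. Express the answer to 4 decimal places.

g(1.99) = -3.187608, g(2.12) = 0.939631
t_2 = 2.120000 − 0.939631·(2.120000 − 1.990000) / (0.939631 − (-3.187608)) = 2.120000 − (0.122152)/(4.127239) = 2.090403

2.0904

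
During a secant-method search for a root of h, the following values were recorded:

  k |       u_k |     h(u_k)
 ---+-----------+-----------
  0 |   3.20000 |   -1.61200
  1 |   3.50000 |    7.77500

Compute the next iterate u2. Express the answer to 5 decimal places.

u2 = 3.50000 − 7.77500·(3.50000 − 3.20000) / (7.77500 − (-1.61200))
   = 3.50000 − (2.3325000)/(9.3870000) = 3.2515181

3.25152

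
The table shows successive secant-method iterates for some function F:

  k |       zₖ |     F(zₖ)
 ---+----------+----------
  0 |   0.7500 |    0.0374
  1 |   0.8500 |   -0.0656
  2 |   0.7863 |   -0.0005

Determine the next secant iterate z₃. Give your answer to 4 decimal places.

z₃ = 0.7863 − (-0.0005)·(0.7863 − 0.8500) / (-0.0005 − (-0.0656))
   = 0.7863 − (0.000032)/(0.065100) = 0.785811

0.7858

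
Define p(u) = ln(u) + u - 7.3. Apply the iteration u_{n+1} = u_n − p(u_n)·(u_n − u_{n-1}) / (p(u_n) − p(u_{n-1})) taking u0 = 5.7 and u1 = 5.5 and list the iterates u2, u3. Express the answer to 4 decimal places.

p(5.7) = 0.140466, p(5.5) = -0.095252
u2 = 5.500000 − (-0.095252)·(5.500000 − 5.700000) / (-0.095252 − 0.140466) = 5.500000 − (0.019050)/(-0.235718) = 5.580818
p(5.580818) = 0.000154
u3 = 5.580818 − 0.000154·(5.580818 − 5.500000) / (0.000154 − (-0.095252)) = 5.580818 − (0.000012)/(0.095406) = 5.580688

5.5808, 5.5807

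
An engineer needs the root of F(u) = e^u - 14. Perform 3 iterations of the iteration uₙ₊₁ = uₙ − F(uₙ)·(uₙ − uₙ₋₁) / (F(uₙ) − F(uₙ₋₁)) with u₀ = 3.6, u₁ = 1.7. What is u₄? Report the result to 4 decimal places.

2.5861

F(3.6) = 22.598234, F(1.7) = -8.526053
u₂ = 1.700000 − (-8.526053)·(1.700000 − 3.600000) / (-8.526053 − 22.598234) = 1.700000 − (16.199500)/(-31.124287) = 2.220478
F(2.220478) = -4.788269
u₃ = 2.220478 − (-4.788269)·(2.220478 − 1.700000) / (-4.788269 − (-8.526053)) = 2.220478 − (-2.492188)/(3.737784) = 2.887233
F(2.887233) = 3.943595
u₄ = 2.887233 − 3.943595·(2.887233 − 2.220478) / (3.943595 − (-4.788269)) = 2.887233 − (2.629414)/(8.731864) = 2.586105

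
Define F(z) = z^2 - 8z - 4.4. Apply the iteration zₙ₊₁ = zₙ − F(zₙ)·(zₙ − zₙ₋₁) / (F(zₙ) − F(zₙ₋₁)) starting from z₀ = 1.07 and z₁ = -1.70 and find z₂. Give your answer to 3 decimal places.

F(1.07) = -11.81510, F(-1.70) = 12.09000
z₂ = -1.70000 − 12.09000·(-1.70000 − 1.07000) / (12.09000 − (-11.81510)) = -1.70000 − (-33.48930)/(23.90510) = -0.29907

-0.299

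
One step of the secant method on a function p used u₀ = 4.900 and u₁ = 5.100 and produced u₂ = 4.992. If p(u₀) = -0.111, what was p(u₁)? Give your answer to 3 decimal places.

0.130

The secant line through (4.900, -0.111) and (5.100, p(u₁)) crosses zero at u₂ = 4.992.
So (4.900, -0.111), (5.100, p(u₁)), (4.992, 0) are collinear:
p(u₁) = -0.111 · (5.100 − 4.992) / (4.900 − 4.992) = -0.111 · (0.10800)/(-0.09200) = 0.13030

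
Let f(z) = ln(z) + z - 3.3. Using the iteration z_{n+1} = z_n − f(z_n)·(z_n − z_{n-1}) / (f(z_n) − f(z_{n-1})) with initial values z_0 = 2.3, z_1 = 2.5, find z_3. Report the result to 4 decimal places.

2.4173

f(2.3) = -0.167091, f(2.5) = 0.116291
z_2 = 2.500000 − 0.116291·(2.500000 − 2.300000) / (0.116291 − (-0.167091)) = 2.500000 − (0.023258)/(0.283382) = 2.417926
f(2.417926) = 0.000837
z_3 = 2.417926 − 0.000837·(2.417926 − 2.500000) / (0.000837 − 0.116291) = 2.417926 − (-0.000069)/(-0.115454) = 2.417332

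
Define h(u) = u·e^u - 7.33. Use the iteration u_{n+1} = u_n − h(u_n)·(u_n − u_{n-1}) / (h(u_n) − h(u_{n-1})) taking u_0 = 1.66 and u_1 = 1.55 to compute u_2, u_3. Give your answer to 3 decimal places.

h(1.66) = 1.40046, h(1.55) = -0.02722
u_2 = 1.55000 − (-0.02722)·(1.55000 − 1.66000) / (-0.02722 − 1.40046) = 1.55000 − (0.00299)/(-1.42768) = 1.55210
h(1.55210) = -0.00199
u_3 = 1.55210 − (-0.00199)·(1.55210 − 1.55000) / (-0.00199 − (-0.02722)) = 1.55210 − (0.00000)/(0.02523) = 1.55226

1.552, 1.552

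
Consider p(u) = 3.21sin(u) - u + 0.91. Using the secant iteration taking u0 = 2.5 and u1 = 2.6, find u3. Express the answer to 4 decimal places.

2.5906

p(2.5) = 0.331096, p(2.6) = -0.035241
u2 = 2.600000 − (-0.035241)·(2.600000 − 2.500000) / (-0.035241 − 0.331096) = 2.600000 − (-0.003524)/(-0.366336) = 2.590380
p(2.590380) = 0.000762
u3 = 2.590380 − 0.000762·(2.590380 − 2.600000) / (0.000762 − (-0.035241)) = 2.590380 − (-0.000007)/(0.036003) = 2.590584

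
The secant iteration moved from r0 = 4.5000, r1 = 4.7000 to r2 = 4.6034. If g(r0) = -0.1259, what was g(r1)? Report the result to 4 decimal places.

The secant line through (4.5000, -0.1259) and (4.7000, g(r1)) crosses zero at r2 = 4.6034.
So (4.5000, -0.1259), (4.7000, g(r1)), (4.6034, 0) are collinear:
g(r1) = -0.1259 · (4.7000 − 4.6034) / (4.5000 − 4.6034) = -0.1259 · (0.096600)/(-0.103400) = 0.117620

0.1176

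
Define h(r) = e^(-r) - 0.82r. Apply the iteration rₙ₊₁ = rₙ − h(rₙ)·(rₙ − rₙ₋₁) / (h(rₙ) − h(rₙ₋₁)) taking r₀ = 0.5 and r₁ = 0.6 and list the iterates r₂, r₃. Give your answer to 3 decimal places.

h(0.5) = 0.19653, h(0.6) = 0.05681
r₂ = 0.60000 − 0.05681·(0.60000 − 0.50000) / (0.05681 − 0.19653) = 0.60000 − (0.00568)/(-0.13972) = 0.64066
h(0.64066) = 0.00160
r₃ = 0.64066 − 0.00160·(0.64066 − 0.60000) / (0.00160 − 0.05681) = 0.64066 − (0.00007)/(-0.05521) = 0.64184

0.641, 0.642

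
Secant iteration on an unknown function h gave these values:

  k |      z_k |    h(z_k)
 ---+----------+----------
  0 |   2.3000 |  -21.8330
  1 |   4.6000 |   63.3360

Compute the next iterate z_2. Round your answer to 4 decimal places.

2.8896

z_2 = 4.6000 − 63.3360·(4.6000 − 2.3000) / (63.3360 − (-21.8330))
   = 4.6000 − (145.672800)/(85.169000) = 2.889603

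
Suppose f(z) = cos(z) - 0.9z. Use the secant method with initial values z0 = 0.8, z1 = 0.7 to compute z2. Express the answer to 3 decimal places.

0.785

f(0.8) = -0.02329, f(0.7) = 0.13484
z2 = 0.70000 − 0.13484·(0.70000 − 0.80000) / (0.13484 − (-0.02329)) = 0.70000 − (-0.01348)/(0.15814) = 0.78527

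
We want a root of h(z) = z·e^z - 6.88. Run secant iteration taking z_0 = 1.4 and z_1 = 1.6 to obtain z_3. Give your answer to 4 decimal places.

h(1.4) = -1.202720, h(1.6) = 1.044852
z_2 = 1.600000 − 1.044852·(1.600000 − 1.400000) / (1.044852 − (-1.202720)) = 1.600000 − (0.208970)/(2.247572) = 1.507024
h(1.507024) = -0.078380
z_3 = 1.507024 − (-0.078380)·(1.507024 − 1.600000) / (-0.078380 − 1.044852) = 1.507024 − (0.007288)/(-1.123232) = 1.513512

1.5135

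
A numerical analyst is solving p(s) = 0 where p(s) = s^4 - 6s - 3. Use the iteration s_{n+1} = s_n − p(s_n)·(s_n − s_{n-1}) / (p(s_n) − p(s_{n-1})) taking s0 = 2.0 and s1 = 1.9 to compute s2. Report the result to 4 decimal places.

p(2.0) = 1.000000, p(1.9) = -1.367900
s2 = 1.900000 − (-1.367900)·(1.900000 − 2.000000) / (-1.367900 − 1.000000) = 1.900000 − (0.136790)/(-2.367900) = 1.957768

1.9578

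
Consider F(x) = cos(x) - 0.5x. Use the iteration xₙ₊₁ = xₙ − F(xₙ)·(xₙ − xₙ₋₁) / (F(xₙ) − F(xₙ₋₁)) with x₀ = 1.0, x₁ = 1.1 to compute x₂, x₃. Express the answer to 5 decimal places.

1.02948, 1.02986

F(1.0) = 0.0403023, F(1.1) = -0.0964039
x₂ = 1.1000000 − (-0.0964039)·(1.1000000 − 1.0000000) / (-0.0964039 − 0.0403023) = 1.1000000 − (-0.0096404)/(-0.1367062) = 1.0294810
F(1.0294810) = 0.0005233
x₃ = 1.0294810 − 0.0005233·(1.0294810 − 1.1000000) / (0.0005233 − (-0.0964039)) = 1.0294810 − (-0.0000369)/(0.0969271) = 1.0298617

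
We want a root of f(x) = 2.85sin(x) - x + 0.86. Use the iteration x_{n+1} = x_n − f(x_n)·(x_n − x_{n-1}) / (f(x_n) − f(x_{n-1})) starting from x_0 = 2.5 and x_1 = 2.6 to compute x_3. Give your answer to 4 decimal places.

f(2.5) = 0.065646, f(2.6) = -0.270821
x_2 = 2.600000 − (-0.270821)·(2.600000 − 2.500000) / (-0.270821 − 0.065646) = 2.600000 − (-0.027082)/(-0.336467) = 2.519510
f(2.519510) = 0.001266
x_3 = 2.519510 − 0.001266·(2.519510 − 2.600000) / (0.001266 − (-0.270821)) = 2.519510 − (-0.000102)/(0.272088) = 2.519885

2.5199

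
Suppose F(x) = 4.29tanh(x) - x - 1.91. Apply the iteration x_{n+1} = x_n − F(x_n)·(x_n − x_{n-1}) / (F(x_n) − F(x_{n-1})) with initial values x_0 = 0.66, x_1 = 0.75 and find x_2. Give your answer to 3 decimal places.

0.712

F(0.66) = -0.08882, F(0.75) = 0.06479
x_2 = 0.75000 − 0.06479·(0.75000 − 0.66000) / (0.06479 − (-0.08882)) = 0.75000 − (0.00583)/(0.15361) = 0.71204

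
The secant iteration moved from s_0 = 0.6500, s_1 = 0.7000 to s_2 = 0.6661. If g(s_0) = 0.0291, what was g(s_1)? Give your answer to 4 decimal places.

-0.0613

The secant line through (0.6500, 0.0291) and (0.7000, g(s_1)) crosses zero at s_2 = 0.6661.
So (0.6500, 0.0291), (0.7000, g(s_1)), (0.6661, 0) are collinear:
g(s_1) = 0.0291 · (0.7000 − 0.6661) / (0.6500 − 0.6661) = 0.0291 · (0.033900)/(-0.016100) = -0.061273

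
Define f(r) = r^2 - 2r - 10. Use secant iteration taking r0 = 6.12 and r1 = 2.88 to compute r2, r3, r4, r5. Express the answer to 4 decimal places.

f(6.12) = 15.214400, f(2.88) = -7.465600
r2 = 2.880000 − (-7.465600)·(2.880000 − 6.120000) / (-7.465600 − 15.214400) = 2.880000 − (24.188544)/(-22.680000) = 3.946514
f(3.946514) = -2.318054
r3 = 3.946514 − (-2.318054)·(3.946514 − 2.880000) / (-2.318054 − (-7.465600)) = 3.946514 − (-2.472237)/(5.147546) = 4.426789
f(4.426789) = 0.742884
r4 = 4.426789 − 0.742884·(4.426789 − 3.946514) / (0.742884 − (-2.318054)) = 4.426789 − (0.356789)/(3.060938) = 4.310227
f(4.310227) = -0.042395
r5 = 4.310227 − (-0.042395)·(4.310227 − 4.426789) / (-0.042395 − 0.742884) = 4.310227 − (0.004942)/(-0.785279) = 4.316520

3.9465, 4.4268, 4.3102, 4.3165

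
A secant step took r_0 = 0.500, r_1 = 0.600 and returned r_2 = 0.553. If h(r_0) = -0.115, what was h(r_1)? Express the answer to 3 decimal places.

The secant line through (0.500, -0.115) and (0.600, h(r_1)) crosses zero at r_2 = 0.553.
So (0.500, -0.115), (0.600, h(r_1)), (0.553, 0) are collinear:
h(r_1) = -0.115 · (0.600 − 0.553) / (0.500 − 0.553) = -0.115 · (0.04700)/(-0.05300) = 0.10198

0.102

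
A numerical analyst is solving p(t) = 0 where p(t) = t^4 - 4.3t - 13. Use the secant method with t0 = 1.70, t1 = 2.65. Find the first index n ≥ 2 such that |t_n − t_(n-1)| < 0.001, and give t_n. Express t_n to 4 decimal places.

n = 6, t_n = 2.1743

p(1.70) = -11.957900, p(2.65) = 24.920506
t2 = 2.650000 − 24.920506·(0.950000)/(36.878406) = 2.008039;  |Δ| = 0.641961
p(2.008039) = -5.375751
t3 = 2.008039 − (-5.375751)·(-0.641961)/(-30.296257) = 2.121949;  |Δ| = 0.113909
p(2.121949) = -1.850379
t4 = 2.121949 − (-1.850379)·(0.113909)/(3.525372) = 2.181737;  |Δ| = 0.059788
p(2.181737) = 0.275892
t5 = 2.181737 − 0.275892·(0.059788)/(2.126271) = 2.173979;  |Δ| = 0.007758
p(2.173979) = -0.011292
t6 = 2.173979 − (-0.011292)·(-0.007758)/(-0.287184) = 2.174284;  |Δ| = 0.000305
|t6 − t5| = 0.000305 < 0.001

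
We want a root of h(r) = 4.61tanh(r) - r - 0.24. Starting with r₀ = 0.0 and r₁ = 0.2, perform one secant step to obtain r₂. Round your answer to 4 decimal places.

0.0676

h(0.0) = -0.240000, h(0.2) = 0.469900
r₂ = 0.200000 − 0.469900·(0.200000 − 0.000000) / (0.469900 − (-0.240000)) = 0.200000 − (0.093980)/(0.709900) = 0.067615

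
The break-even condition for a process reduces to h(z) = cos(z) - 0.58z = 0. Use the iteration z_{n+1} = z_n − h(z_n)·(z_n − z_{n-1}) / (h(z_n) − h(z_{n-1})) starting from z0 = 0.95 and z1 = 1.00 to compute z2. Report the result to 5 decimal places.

0.97180

h(0.95) = 0.0306831, h(1.00) = -0.0396977
z2 = 1.0000000 − (-0.0396977)·(1.0000000 − 0.9500000) / (-0.0396977 − 0.0306831) = 1.0000000 − (-0.0019849)/(-0.0703808) = 0.9717979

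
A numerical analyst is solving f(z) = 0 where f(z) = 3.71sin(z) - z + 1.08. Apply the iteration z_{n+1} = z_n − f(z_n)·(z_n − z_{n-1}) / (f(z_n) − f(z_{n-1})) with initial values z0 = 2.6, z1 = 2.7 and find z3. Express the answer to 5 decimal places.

2.69208

f(2.6) = 0.3925101, f(2.7) = -0.0344206
z2 = 2.7000000 − (-0.0344206)·(2.7000000 − 2.6000000) / (-0.0344206 − 0.3925101) = 2.7000000 − (-0.0034421)/(-0.4269307) = 2.6919377
f(2.6919377) = 0.0006319
z3 = 2.6919377 − 0.0006319·(2.6919377 − 2.7000000) / (0.0006319 − (-0.0344206)) = 2.6919377 − (-0.0000051)/(0.0350525) = 2.6920830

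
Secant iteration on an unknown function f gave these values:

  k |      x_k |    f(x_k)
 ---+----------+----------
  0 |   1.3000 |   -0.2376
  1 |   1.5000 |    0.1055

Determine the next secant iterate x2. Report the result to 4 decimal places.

x2 = 1.5000 − 0.1055·(1.5000 − 1.3000) / (0.1055 − (-0.2376))
   = 1.5000 − (0.021100)/(0.343100) = 1.438502

1.4385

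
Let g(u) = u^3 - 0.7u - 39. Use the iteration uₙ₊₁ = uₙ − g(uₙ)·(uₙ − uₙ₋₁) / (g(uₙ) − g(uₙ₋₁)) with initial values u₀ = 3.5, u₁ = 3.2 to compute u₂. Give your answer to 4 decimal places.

3.4568

g(3.5) = 1.425000, g(3.2) = -8.472000
u₂ = 3.200000 − (-8.472000)·(3.200000 − 3.500000) / (-8.472000 − 1.425000) = 3.200000 − (2.541600)/(-9.897000) = 3.456805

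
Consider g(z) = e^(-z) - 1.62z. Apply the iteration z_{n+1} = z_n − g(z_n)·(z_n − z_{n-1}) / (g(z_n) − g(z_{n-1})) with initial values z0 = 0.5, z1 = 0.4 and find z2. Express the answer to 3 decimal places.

g(0.5) = -0.20347, g(0.4) = 0.02232
z2 = 0.40000 − 0.02232·(0.40000 − 0.50000) / (0.02232 − (-0.20347)) = 0.40000 − (-0.00223)/(0.22579) = 0.40989

0.410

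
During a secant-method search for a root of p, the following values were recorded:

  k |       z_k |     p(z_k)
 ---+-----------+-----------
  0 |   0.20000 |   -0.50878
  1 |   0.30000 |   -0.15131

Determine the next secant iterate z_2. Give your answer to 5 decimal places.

z_2 = 0.30000 − (-0.15131)·(0.30000 − 0.20000) / (-0.15131 − (-0.50878))
   = 0.30000 − (-0.0151310)/(0.3574700) = 0.3423280

0.34233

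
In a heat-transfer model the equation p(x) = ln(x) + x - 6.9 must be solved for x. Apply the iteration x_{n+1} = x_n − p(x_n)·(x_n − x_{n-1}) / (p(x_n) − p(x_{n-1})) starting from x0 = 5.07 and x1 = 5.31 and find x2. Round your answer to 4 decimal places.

p(5.07) = -0.206659, p(5.31) = 0.079592
x2 = 5.310000 − 0.079592·(5.310000 − 5.070000) / (0.079592 − (-0.206659)) = 5.310000 − (0.019102)/(0.286251) = 5.243268

5.2433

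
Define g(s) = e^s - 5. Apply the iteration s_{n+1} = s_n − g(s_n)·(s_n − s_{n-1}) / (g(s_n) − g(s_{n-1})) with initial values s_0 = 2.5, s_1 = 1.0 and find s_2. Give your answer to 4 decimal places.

g(2.5) = 7.182494, g(1.0) = -2.281718
s_2 = 1.000000 − (-2.281718)·(1.000000 − 2.500000) / (-2.281718 − 7.182494) = 1.000000 − (3.422577)/(-9.464212) = 1.361634

1.3616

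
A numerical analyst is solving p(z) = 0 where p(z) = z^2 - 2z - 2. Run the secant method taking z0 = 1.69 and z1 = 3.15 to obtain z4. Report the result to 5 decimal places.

2.73285

p(1.69) = -2.5239000, p(3.15) = 1.6225000
z2 = 3.1500000 − 1.6225000·(3.1500000 − 1.6900000) / (1.6225000 − (-2.5239000)) = 3.1500000 − (2.3688500)/(4.1464000) = 2.5786972
p(2.5786972) = -0.5077152
z3 = 2.5786972 − (-0.5077152)·(2.5786972 − 3.1500000) / (-0.5077152 − 1.6225000) = 2.5786972 − (0.2900591)/(-2.1302152) = 2.7148614
p(2.7148614) = -0.0592503
z4 = 2.7148614 − (-0.0592503)·(2.7148614 − 2.5786972) / (-0.0592503 − (-0.5077152)) = 2.7148614 − (-0.0080678)/(0.4484649) = 2.7328512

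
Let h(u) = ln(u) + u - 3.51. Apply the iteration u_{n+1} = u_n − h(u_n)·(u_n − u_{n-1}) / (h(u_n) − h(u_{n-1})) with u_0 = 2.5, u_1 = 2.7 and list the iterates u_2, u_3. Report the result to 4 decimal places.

2.5677, 2.5672

h(2.5) = -0.093709, h(2.7) = 0.183252
u_2 = 2.700000 − 0.183252·(2.700000 − 2.500000) / (0.183252 − (-0.093709)) = 2.700000 − (0.036650)/(0.276961) = 2.567670
h(2.567670) = 0.000668
u_3 = 2.567670 − 0.000668·(2.567670 − 2.700000) / (0.000668 − 0.183252) = 2.567670 − (-0.000088)/(-0.182583) = 2.567185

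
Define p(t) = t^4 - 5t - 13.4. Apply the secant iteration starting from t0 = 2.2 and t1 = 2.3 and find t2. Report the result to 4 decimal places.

2.2240

p(2.2) = -0.974400, p(2.3) = 3.084100
t2 = 2.300000 − 3.084100·(2.300000 − 2.200000) / (3.084100 − (-0.974400)) = 2.300000 − (0.308410)/(4.058500) = 2.224009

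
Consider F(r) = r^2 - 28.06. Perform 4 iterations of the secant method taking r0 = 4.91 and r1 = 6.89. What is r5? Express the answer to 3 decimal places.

F(4.91) = -3.95190, F(6.89) = 19.41210
r2 = 6.89000 − 19.41210·(6.89000 − 4.91000) / (19.41210 − (-3.95190)) = 6.89000 − (38.43596)/(23.36400) = 5.24491
F(5.24491) = -0.55095
r3 = 5.24491 − (-0.55095)·(5.24491 − 6.89000) / (-0.55095 − 19.41210) = 5.24491 − (0.90637)/(-19.96305) = 5.29031
F(5.29031) = -0.07263
r4 = 5.29031 − (-0.07263)·(5.29031 − 5.24491) / (-0.07263 − (-0.55095)) = 5.29031 − (-0.00330)/(0.47832) = 5.29720
F(5.29720) = 0.00036
r5 = 5.29720 − 0.00036·(5.29720 − 5.29031) / (0.00036 − (-0.07263)) = 5.29720 − (0.00000)/(0.07299) = 5.29717

5.297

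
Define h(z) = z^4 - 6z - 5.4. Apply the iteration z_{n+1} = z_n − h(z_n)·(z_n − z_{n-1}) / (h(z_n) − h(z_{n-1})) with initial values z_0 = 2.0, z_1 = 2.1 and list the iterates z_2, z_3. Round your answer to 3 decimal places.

h(2.0) = -1.40000, h(2.1) = 1.44810
z_2 = 2.10000 − 1.44810·(2.10000 − 2.00000) / (1.44810 − (-1.40000)) = 2.10000 − (0.14481)/(2.84810) = 2.04916
h(2.04916) = -0.06301
z_3 = 2.04916 − (-0.06301)·(2.04916 − 2.10000) / (-0.06301 − 1.44810) = 2.04916 − (0.00320)/(-1.51111) = 2.05128

2.049, 2.051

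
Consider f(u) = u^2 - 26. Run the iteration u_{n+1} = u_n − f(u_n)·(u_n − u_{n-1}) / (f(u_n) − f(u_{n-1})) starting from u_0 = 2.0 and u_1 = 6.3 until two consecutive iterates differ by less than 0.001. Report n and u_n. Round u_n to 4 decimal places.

f(2.0) = -22.000000, f(6.3) = 13.690000
u_2 = 6.300000 − 13.690000·(4.300000)/(35.690000) = 4.650602;  |Δ| = 1.649398
f(4.650602) = -4.371897
u_3 = 4.650602 − (-4.371897)·(-1.649398)/(-18.061897) = 5.049840;  |Δ| = 0.399238
f(5.049840) = -0.499111
u_4 = 5.049840 − (-0.499111)·(0.399238)/(3.872786) = 5.101293;  |Δ| = 0.051452
f(5.101293) = 0.023189
u_5 = 5.101293 − 0.023189·(0.051452)/(0.522300) = 5.099008;  |Δ| = 0.002284
f(5.099008) = -0.000112
u_6 = 5.099008 − (-0.000112)·(-0.002284)/(-0.023301) = 5.099020;  |Δ| = 0.000011
|u_6 − u_5| = 0.000011 < 0.001

n = 6, u_n = 5.0990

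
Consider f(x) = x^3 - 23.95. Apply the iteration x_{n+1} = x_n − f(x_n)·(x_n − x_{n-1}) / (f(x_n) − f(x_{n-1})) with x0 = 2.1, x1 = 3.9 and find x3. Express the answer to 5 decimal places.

f(2.1) = -14.6890000, f(3.9) = 35.3690000
x2 = 3.9000000 − 35.3690000·(3.9000000 − 2.1000000) / (35.3690000 − (-14.6890000)) = 3.9000000 − (63.6642000)/(50.0580000) = 2.6281913
f(2.6281913) = -5.7960590
x3 = 2.6281913 − (-5.7960590)·(2.6281913 − 3.9000000) / (-5.7960590 − 35.3690000) = 2.6281913 − (7.3714783)/(-41.1650590) = 2.8072625

2.80726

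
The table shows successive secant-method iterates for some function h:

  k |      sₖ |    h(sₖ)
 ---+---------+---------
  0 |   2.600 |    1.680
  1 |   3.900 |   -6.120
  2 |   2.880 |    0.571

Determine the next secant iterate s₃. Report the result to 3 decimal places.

s₃ = 2.880 − 0.571·(2.880 − 3.900) / (0.571 − (-6.120))
   = 2.880 − (-0.58242)/(6.69100) = 2.96705

2.967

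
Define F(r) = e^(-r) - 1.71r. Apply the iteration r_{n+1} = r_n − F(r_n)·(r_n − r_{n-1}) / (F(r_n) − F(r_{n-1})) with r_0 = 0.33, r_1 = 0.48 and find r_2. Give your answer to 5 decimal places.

F(0.33) = 0.1546237, F(0.48) = -0.2020166
r_2 = 0.4800000 − (-0.2020166)·(0.4800000 − 0.3300000) / (-0.2020166 − 0.1546237) = 0.4800000 − (-0.0303025)/(-0.3566403) = 0.3950335

0.39503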